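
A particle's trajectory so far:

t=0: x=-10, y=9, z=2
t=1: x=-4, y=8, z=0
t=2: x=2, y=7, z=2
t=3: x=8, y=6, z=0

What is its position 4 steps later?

x=32, y=2, z=0

X: linear, +6 per step → 32 at step 7.
Y: linear, -1 per step → 2 at step 7.
Z: cycles through 2, 0 every 2 steps. Step 7 lands at position 1 of the cycle → 0.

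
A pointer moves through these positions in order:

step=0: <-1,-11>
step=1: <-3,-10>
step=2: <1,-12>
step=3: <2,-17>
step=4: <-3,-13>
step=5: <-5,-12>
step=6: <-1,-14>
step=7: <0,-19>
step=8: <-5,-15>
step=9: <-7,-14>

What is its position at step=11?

Step-to-step displacements: <-2,+1>, <+4,-2>, <+1,-5>, <-5,+4>, <-2,+1>, <+4,-2>, <+1,-5>, <-5,+4>, <-2,+1> — a repeating cycle of length 4.
step 10: apply <+4,-2> → <-3,-16>
step 11: apply <+1,-5> → <-2,-21>

<-2,-21>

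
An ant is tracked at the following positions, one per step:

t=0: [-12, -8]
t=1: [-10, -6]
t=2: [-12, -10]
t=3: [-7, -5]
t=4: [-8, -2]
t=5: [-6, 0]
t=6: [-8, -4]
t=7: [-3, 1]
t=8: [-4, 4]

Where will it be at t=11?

[1, 7]

Differencing gives [+2, +2], [-2, -4], [+5, +5], [-1, +3], [+2, +2], [-2, -4], [+5, +5], [-1, +3]. This is the pattern [+2, +2], [-2, -4], [+5, +5], [-1, +3] repeated.
step 9: apply [+2, +2] → [-2, 6]
step 10: apply [-2, -4] → [-4, 2]
step 11: apply [+5, +5] → [1, 7]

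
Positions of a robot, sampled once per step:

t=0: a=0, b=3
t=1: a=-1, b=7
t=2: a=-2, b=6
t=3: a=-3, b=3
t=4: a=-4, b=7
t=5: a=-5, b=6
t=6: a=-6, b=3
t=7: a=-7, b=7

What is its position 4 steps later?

The a coordinate changes by -1 each step, so at step 11 it is 0 + 11·(-1) = -11.
The b coordinate repeats the cycle [3, 7, 6] with period 3; step 11 mod 3 = 2, giving 6.

a=-11, b=6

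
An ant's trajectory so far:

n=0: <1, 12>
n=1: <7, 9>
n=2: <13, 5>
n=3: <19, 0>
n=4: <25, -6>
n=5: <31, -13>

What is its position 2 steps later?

Successive displacements: <+6, -3>, <+6, -4>, <+6, -5>, <+6, -6>, <+6, -7> — each changes by <+0, -1>.
step 6: <31, -13> + <+6, -8> → <37, -21>
step 7: <37, -21> + <+6, -9> → <43, -30>

<43, -30>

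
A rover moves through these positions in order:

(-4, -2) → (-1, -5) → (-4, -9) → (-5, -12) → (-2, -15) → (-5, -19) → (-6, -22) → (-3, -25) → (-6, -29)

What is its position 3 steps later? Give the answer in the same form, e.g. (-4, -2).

Differencing gives (+3, -3), (-3, -4), (-1, -3), (+3, -3), (-3, -4), (-1, -3), (+3, -3), (-3, -4). This is the pattern (+3, -3), (-3, -4), (-1, -3) repeated.
step 9: apply (-1, -3) → (-7, -32)
step 10: apply (+3, -3) → (-4, -35)
step 11: apply (-3, -4) → (-7, -39)

(-7, -39)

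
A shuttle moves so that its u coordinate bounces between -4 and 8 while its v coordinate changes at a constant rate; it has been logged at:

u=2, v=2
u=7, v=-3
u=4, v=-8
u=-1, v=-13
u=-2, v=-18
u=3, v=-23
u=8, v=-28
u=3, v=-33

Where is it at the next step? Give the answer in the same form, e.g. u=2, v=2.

The u coordinate travels 5 per step and bounces off the walls at -4 and 8.
  step 8: 3 → -2
The v coordinate changes by -5 each step: at step 8 it is -38.

u=-2, v=-38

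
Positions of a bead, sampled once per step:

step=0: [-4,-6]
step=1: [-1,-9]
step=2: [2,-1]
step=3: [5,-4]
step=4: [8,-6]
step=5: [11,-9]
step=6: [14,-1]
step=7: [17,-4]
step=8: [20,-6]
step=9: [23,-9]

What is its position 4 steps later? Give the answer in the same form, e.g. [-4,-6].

[35,-9]

First: linear, +3 per step → 35 at step 13.
Second: cycles through -6, -9, -1, -4 every 4 steps. Step 13 lands at position 1 of the cycle → -9.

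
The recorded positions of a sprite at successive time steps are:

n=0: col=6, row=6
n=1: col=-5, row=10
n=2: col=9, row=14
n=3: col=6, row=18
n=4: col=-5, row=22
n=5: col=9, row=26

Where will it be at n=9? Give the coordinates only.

Col: cycles through 6, -5, 9 every 3 steps. Step 9 lands at position 0 of the cycle → 6.
Row: linear, +4 per step → 42 at step 9.

col=6, row=42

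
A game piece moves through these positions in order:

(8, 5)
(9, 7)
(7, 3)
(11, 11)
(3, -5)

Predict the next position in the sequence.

Step-to-step displacements: (+1, +2), (-2, -4), (+4, +8), (-8, -16); each is -2× the previous.
step 5: (3, -5) + (+16, +32) → (19, 27)

(19, 27)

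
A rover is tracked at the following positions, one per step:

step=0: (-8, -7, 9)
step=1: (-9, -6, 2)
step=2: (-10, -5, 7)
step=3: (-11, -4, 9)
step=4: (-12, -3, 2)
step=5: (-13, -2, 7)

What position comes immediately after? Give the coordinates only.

(-14, -1, 9)

First: linear, -1 per step → -14 at step 6.
Second: linear, +1 per step → -1 at step 6.
Third: cycles through 9, 2, 7 every 3 steps. Step 6 lands at position 0 of the cycle → 9.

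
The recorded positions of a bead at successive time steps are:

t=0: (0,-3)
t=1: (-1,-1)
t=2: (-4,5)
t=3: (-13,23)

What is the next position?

The jumps are (-1,+2), (-3,+6), (-9,+18) — a geometric progression with ratio 3.
step 4: (-13,23) + (-27,+54) → (-40,77)

(-40,77)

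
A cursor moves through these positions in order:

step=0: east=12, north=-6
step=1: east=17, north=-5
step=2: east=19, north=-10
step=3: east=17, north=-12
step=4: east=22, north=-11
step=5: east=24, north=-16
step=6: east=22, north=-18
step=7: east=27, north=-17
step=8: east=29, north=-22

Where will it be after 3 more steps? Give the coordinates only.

Differencing gives (+5, +1), (+2, -5), (-2, -2), (+5, +1), (+2, -5), (-2, -2), (+5, +1), (+2, -5). This is the pattern (+5, +1), (+2, -5), (-2, -2) repeated.
step 9: apply (-2, -2) → east=27, north=-24
step 10: apply (+5, +1) → east=32, north=-23
step 11: apply (+2, -5) → east=34, north=-28

east=34, north=-28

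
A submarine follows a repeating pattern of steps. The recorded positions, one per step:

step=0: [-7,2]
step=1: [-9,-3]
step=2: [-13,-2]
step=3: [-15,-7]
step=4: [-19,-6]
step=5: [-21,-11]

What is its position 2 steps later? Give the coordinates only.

[-27,-15]

Differencing gives [-2,-5], [-4,+1], [-2,-5], [-4,+1], [-2,-5]. This is the pattern [-2,-5], [-4,+1] repeated.
step 6: apply [-4,+1] → [-25,-10]
step 7: apply [-2,-5] → [-27,-15]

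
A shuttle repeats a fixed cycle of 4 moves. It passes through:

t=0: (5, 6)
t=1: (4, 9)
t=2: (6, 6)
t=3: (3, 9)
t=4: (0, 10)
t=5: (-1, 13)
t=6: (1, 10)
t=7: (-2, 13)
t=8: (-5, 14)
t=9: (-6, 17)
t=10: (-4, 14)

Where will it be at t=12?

Step-to-step displacements: (-1, +3), (+2, -3), (-3, +3), (-3, +1), (-1, +3), (+2, -3), (-3, +3), (-3, +1), (-1, +3), (+2, -3) — a repeating cycle of length 4.
step 11: apply (-3, +3) → (-7, 17)
step 12: apply (-3, +1) → (-10, 18)

(-10, 18)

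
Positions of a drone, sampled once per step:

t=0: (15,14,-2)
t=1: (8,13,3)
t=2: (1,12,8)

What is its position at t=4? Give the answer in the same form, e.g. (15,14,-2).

(-13,10,18)

Constant displacement of (-7,-1,+5) per step.
step 3: (1,12,8) + (-7,-1,+5) → (-6,11,13)
step 4: (-6,11,13) + (-7,-1,+5) → (-13,10,18)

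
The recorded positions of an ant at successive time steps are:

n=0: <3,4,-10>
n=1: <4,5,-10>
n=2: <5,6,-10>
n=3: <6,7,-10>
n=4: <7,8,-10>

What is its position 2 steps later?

<9,10,-10>

Constant displacement of <+1,+1,+0> per step.
step 5: <7,8,-10> + <+1,+1,+0> → <8,9,-10>
step 6: <8,9,-10> + <+1,+1,+0> → <9,10,-10>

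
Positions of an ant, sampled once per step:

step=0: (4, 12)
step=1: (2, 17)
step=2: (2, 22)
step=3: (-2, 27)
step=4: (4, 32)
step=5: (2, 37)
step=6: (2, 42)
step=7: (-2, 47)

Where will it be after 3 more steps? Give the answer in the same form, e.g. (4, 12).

(2, 62)

The first coordinate repeats the cycle [4, 2, 2, -2] with period 4; step 10 mod 4 = 2, giving 2.
The second coordinate changes by +5 each step, so at step 10 it is 12 + 10·(5) = 62.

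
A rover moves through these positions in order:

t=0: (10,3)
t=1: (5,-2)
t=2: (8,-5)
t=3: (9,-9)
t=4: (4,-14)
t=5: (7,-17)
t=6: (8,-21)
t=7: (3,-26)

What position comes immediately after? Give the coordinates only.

Differencing gives (-5,-5), (+3,-3), (+1,-4), (-5,-5), (+3,-3), (+1,-4), (-5,-5). This is the pattern (-5,-5), (+3,-3), (+1,-4) repeated.
step 8: apply (+3,-3) → (6,-29)

(6,-29)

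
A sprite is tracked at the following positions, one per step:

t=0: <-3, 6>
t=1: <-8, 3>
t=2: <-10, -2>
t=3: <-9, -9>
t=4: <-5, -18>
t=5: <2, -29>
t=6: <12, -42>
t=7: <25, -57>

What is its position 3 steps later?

Taking differences between consecutive positions: <-5, -3>, <-2, -5>, <+1, -7>, <+4, -9>, <+7, -11>, <+10, -13>, <+13, -15>. These grow by <+3, -2> each step.
step 8: <25, -57> + <+16, -17> → <41, -74>
step 9: <41, -74> + <+19, -19> → <60, -93>
step 10: <60, -93> + <+22, -21> → <82, -114>

<82, -114>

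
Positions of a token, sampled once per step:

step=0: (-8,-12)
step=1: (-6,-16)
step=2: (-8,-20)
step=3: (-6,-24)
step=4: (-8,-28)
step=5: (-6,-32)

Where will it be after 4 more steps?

(-6,-48)

First: cycles through -8, -6 every 2 steps. Step 9 lands at position 1 of the cycle → -6.
Second: linear, -4 per step → -48 at step 9.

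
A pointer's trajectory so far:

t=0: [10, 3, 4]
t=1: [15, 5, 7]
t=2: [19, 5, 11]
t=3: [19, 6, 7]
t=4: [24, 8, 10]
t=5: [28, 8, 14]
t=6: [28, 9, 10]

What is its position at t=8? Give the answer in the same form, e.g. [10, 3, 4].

[37, 11, 17]

Step-to-step displacements: [+5, +2, +3], [+4, +0, +4], [+0, +1, -4], [+5, +2, +3], [+4, +0, +4], [+0, +1, -4] — a repeating cycle of length 3.
step 7: apply [+5, +2, +3] → [33, 11, 13]
step 8: apply [+4, +0, +4] → [37, 11, 17]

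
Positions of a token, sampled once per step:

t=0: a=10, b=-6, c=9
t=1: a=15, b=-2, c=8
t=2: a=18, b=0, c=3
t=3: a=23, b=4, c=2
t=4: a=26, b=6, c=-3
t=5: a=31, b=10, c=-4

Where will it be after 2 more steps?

a=39, b=16, c=-10

Step-to-step displacements: (+5, +4, -1), (+3, +2, -5), (+5, +4, -1), (+3, +2, -5), (+5, +4, -1) — a repeating cycle of length 2.
step 6: apply (+3, +2, -5) → a=34, b=12, c=-9
step 7: apply (+5, +4, -1) → a=39, b=16, c=-10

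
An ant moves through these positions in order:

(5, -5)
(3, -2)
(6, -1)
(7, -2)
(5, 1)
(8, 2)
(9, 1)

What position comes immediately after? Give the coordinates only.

(7, 4)

The moves between consecutive positions are (-2, +3), (+3, +1), (+1, -1), (-2, +3), (+3, +1), (+1, -1); they repeat the 3-cycle [(-2, +3), (+3, +1), (+1, -1)].
step 7: apply (-2, +3) → (7, 4)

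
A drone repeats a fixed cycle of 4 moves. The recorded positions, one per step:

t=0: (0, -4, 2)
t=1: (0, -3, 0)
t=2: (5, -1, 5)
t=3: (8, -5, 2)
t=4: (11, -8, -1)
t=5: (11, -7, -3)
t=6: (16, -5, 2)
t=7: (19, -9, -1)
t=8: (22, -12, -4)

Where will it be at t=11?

(30, -13, -4)

Step-to-step displacements: (+0, +1, -2), (+5, +2, +5), (+3, -4, -3), (+3, -3, -3), (+0, +1, -2), (+5, +2, +5), (+3, -4, -3), (+3, -3, -3) — a repeating cycle of length 4.
step 9: apply (+0, +1, -2) → (22, -11, -6)
step 10: apply (+5, +2, +5) → (27, -9, -1)
step 11: apply (+3, -4, -3) → (30, -13, -4)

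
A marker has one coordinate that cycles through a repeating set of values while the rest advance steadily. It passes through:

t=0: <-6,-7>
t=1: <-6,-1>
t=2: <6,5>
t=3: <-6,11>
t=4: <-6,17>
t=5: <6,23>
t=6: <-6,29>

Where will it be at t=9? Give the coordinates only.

<-6,47>

First: cycles through -6, -6, 6 every 3 steps. Step 9 lands at position 0 of the cycle → -6.
Second: linear, +6 per step → 47 at step 9.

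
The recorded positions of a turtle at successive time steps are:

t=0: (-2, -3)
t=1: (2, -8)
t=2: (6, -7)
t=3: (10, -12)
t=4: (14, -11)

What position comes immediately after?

(18, -16)

Step-to-step displacements: (+4, -5), (+4, +1), (+4, -5), (+4, +1) — a repeating cycle of length 2.
step 5: apply (+4, -5) → (18, -16)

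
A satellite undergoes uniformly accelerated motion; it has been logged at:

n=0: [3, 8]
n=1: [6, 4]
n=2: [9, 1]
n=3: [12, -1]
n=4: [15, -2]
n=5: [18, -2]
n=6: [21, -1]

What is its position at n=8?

Taking differences between consecutive positions: [+3, -4], [+3, -3], [+3, -2], [+3, -1], [+3, +0], [+3, +1]. These grow by [+0, +1] each step.
step 7: [21, -1] + [+3, +2] → [24, 1]
step 8: [24, 1] + [+3, +3] → [27, 4]

[27, 4]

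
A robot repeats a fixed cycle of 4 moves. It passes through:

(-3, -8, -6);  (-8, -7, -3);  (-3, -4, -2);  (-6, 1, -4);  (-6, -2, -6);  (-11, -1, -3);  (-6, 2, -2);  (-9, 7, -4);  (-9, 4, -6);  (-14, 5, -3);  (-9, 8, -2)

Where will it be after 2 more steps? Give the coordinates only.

(-12, 10, -6)

The moves between consecutive positions are (-5, +1, +3), (+5, +3, +1), (-3, +5, -2), (+0, -3, -2), (-5, +1, +3), (+5, +3, +1), (-3, +5, -2), (+0, -3, -2), (-5, +1, +3), (+5, +3, +1); they repeat the 4-cycle [(-5, +1, +3), (+5, +3, +1), (-3, +5, -2), (+0, -3, -2)].
step 11: apply (-3, +5, -2) → (-12, 13, -4)
step 12: apply (+0, -3, -2) → (-12, 10, -6)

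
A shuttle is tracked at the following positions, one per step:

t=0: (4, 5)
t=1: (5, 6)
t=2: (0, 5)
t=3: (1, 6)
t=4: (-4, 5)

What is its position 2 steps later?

The moves between consecutive positions are (+1, +1), (-5, -1), (+1, +1), (-5, -1); they repeat the 2-cycle [(+1, +1), (-5, -1)].
step 5: apply (+1, +1) → (-3, 6)
step 6: apply (-5, -1) → (-8, 5)

(-8, 5)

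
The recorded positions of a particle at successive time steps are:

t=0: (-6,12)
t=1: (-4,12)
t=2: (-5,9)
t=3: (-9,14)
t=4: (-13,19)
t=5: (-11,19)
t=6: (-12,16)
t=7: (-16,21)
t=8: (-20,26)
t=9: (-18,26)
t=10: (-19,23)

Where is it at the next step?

Step-to-step displacements: (+2,+0), (-1,-3), (-4,+5), (-4,+5), (+2,+0), (-1,-3), (-4,+5), (-4,+5), (+2,+0), (-1,-3) — a repeating cycle of length 4.
step 11: apply (-4,+5) → (-23,28)

(-23,28)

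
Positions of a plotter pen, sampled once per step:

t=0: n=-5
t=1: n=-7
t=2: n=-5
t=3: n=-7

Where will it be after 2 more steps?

Step-to-step displacements: -2, +2, -2; each is -1× the previous.
step 4: -7 + 2 → n=-5
step 5: -5 − 2 → n=-7

n=-7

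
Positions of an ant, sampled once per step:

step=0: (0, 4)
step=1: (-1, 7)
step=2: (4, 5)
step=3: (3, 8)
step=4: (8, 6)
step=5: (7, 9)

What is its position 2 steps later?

(11, 10)

Differencing gives (-1, +3), (+5, -2), (-1, +3), (+5, -2), (-1, +3). This is the pattern (-1, +3), (+5, -2) repeated.
step 6: apply (+5, -2) → (12, 7)
step 7: apply (-1, +3) → (11, 10)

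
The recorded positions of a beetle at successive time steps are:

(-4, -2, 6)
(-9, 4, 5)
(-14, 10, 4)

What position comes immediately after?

The position changes by (-5, +6, -1) every step.
step 3: (-14, 10, 4) + (-5, +6, -1) → (-19, 16, 3)

(-19, 16, 3)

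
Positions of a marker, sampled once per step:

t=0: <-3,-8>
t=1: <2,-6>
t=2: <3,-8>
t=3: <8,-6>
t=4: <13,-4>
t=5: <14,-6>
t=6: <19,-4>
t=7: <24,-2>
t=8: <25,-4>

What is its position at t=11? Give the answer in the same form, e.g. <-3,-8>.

<36,-2>

The moves between consecutive positions are <+5,+2>, <+1,-2>, <+5,+2>, <+5,+2>, <+1,-2>, <+5,+2>, <+5,+2>, <+1,-2>; they repeat the 3-cycle [<+5,+2>, <+1,-2>, <+5,+2>].
step 9: apply <+5,+2> → <30,-2>
step 10: apply <+5,+2> → <35,0>
step 11: apply <+1,-2> → <36,-2>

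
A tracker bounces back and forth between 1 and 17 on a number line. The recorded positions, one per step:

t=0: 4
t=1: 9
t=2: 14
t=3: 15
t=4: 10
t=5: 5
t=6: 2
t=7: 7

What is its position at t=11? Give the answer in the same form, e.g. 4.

7

The value travels 5 per step and bounces off the walls at 1 and 17.
  step 8: 7 → 12
  step 9: 12 → 17
  step 10: 17 → 12
  step 11: 12 → 7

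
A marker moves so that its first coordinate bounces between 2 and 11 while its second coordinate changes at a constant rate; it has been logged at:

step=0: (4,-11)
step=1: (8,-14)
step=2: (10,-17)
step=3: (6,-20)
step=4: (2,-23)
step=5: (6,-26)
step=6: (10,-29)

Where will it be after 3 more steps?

The first coordinate reflects between 2 and 11, moving 4 per step.
  step 7: 10 → 8
  step 8: 8 → 4
  step 9: 4 → 4
The second coordinate changes by -3 each step: at step 9 it is -38.

(4,-38)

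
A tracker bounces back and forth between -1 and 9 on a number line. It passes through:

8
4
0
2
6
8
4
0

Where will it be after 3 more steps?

8

The value travels 4 per step and bounces off the walls at -1 and 9.
  step 8: 0 → 2
  step 9: 2 → 6
  step 10: 6 → 8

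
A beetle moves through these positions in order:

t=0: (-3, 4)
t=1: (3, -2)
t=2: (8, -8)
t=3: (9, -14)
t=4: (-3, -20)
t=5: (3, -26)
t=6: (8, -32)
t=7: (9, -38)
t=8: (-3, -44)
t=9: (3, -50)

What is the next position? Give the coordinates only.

(8, -56)

First: cycles through -3, 3, 8, 9 every 4 steps. Step 10 lands at position 2 of the cycle → 8.
Second: linear, -6 per step → -56 at step 10.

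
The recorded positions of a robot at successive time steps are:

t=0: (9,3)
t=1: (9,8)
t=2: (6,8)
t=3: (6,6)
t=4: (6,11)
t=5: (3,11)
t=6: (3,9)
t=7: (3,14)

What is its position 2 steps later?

(0,12)

The moves between consecutive positions are (+0,+5), (-3,+0), (+0,-2), (+0,+5), (-3,+0), (+0,-2), (+0,+5); they repeat the 3-cycle [(+0,+5), (-3,+0), (+0,-2)].
step 8: apply (-3,+0) → (0,14)
step 9: apply (+0,-2) → (0,12)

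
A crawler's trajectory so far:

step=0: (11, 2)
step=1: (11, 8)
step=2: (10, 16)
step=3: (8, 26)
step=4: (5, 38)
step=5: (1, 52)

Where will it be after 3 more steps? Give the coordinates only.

Taking differences between consecutive positions: (+0, +6), (-1, +8), (-2, +10), (-3, +12), (-4, +14). These grow by (-1, +2) each step.
step 6: (1, 52) + (-5, +16) → (-4, 68)
step 7: (-4, 68) + (-6, +18) → (-10, 86)
step 8: (-10, 86) + (-7, +20) → (-17, 106)

(-17, 106)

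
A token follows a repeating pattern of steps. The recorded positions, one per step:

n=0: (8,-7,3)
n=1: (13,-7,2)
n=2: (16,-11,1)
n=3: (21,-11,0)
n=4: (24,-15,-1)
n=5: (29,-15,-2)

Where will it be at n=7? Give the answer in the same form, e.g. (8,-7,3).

(37,-19,-4)

The moves between consecutive positions are (+5,+0,-1), (+3,-4,-1), (+5,+0,-1), (+3,-4,-1), (+5,+0,-1); they repeat the 2-cycle [(+5,+0,-1), (+3,-4,-1)].
step 6: apply (+3,-4,-1) → (32,-19,-3)
step 7: apply (+5,+0,-1) → (37,-19,-4)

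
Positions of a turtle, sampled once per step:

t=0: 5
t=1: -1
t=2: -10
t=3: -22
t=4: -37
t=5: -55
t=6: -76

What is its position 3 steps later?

Successive displacements: -6, -9, -12, -15, -18, -21 — each changes by -3.
step 7: -76 − 24 → -100
step 8: -100 − 27 → -127
step 9: -127 − 30 → -157

-157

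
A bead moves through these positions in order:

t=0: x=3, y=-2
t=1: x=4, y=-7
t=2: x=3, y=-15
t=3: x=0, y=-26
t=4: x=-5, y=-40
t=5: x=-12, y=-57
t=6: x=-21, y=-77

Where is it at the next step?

x=-32, y=-100

First differences are (+1, -5), (-1, -8), (-3, -11), (-5, -14), (-7, -17), (-9, -20); their common second difference is (-2, -3) (constant acceleration).
step 7: x=-21, y=-77 + (-11, -23) → x=-32, y=-100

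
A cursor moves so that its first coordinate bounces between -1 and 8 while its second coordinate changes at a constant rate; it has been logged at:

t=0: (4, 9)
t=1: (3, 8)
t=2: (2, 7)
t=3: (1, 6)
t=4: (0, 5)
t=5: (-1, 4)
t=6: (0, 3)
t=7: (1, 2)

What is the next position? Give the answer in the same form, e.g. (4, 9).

(2, 1)

The first coordinate reflects between -1 and 8, moving 1 per step.
  step 8: 1 → 2
The second coordinate changes by -1 each step: at step 8 it is 1.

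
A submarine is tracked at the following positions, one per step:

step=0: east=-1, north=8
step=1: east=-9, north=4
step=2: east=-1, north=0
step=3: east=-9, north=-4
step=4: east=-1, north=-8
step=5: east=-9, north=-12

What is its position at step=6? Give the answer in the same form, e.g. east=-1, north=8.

east=-1, north=-16

East: cycles through -1, -9 every 2 steps. Step 6 lands at position 0 of the cycle → -1.
North: linear, -4 per step → -16 at step 6.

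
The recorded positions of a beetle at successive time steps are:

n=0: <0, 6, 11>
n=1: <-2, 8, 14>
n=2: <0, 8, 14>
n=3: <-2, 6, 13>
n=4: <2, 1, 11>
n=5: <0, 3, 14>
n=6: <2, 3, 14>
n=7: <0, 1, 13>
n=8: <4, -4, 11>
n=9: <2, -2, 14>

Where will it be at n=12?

<6, -9, 11>

Differencing gives <-2, +2, +3>, <+2, +0, +0>, <-2, -2, -1>, <+4, -5, -2>, <-2, +2, +3>, <+2, +0, +0>, <-2, -2, -1>, <+4, -5, -2>, <-2, +2, +3>. This is the pattern <-2, +2, +3>, <+2, +0, +0>, <-2, -2, -1>, <+4, -5, -2> repeated.
step 10: apply <+2, +0, +0> → <4, -2, 14>
step 11: apply <-2, -2, -1> → <2, -4, 13>
step 12: apply <+4, -5, -2> → <6, -9, 11>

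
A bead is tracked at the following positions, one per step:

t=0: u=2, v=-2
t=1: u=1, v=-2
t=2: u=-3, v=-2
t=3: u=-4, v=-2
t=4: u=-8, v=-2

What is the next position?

Differencing gives (-1, +0), (-4, +0), (-1, +0), (-4, +0). This is the pattern (-1, +0), (-4, +0) repeated.
step 5: apply (-1, +0) → u=-9, v=-2

u=-9, v=-2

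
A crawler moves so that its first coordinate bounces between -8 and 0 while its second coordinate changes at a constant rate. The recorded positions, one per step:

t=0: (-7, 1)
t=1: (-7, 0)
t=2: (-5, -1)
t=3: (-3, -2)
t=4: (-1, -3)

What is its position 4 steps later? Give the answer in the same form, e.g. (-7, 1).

The first coordinate reflects between -8 and 0, moving 2 per step.
  step 5: -1 → -1
  step 6: -1 → -3
  step 7: -3 → -5
  step 8: -5 → -7
The second coordinate changes by -1 each step: at step 8 it is -7.

(-7, -7)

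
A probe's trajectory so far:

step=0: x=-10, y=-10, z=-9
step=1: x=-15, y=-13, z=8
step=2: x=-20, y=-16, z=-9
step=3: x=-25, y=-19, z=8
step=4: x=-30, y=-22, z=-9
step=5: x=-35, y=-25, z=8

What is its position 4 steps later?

The x coordinate changes by -5 each step, so at step 9 it is -10 + 9·(-5) = -55.
The y coordinate changes by -3 each step, so at step 9 it is -10 + 9·(-3) = -37.
The z coordinate repeats the cycle [-9, 8] with period 2; step 9 mod 2 = 1, giving 8.

x=-55, y=-37, z=8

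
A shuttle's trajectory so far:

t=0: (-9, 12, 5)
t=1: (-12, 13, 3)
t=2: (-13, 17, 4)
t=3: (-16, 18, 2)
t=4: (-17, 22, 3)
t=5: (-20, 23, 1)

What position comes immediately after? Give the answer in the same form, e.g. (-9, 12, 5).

(-21, 27, 2)

Step-to-step displacements: (-3, +1, -2), (-1, +4, +1), (-3, +1, -2), (-1, +4, +1), (-3, +1, -2) — a repeating cycle of length 2.
step 6: apply (-1, +4, +1) → (-21, 27, 2)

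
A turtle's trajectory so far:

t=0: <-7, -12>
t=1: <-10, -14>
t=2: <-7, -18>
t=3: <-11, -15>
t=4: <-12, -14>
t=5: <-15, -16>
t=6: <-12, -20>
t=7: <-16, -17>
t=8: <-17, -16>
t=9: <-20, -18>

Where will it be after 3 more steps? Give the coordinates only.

<-22, -18>

Step-to-step displacements: <-3, -2>, <+3, -4>, <-4, +3>, <-1, +1>, <-3, -2>, <+3, -4>, <-4, +3>, <-1, +1>, <-3, -2> — a repeating cycle of length 4.
step 10: apply <+3, -4> → <-17, -22>
step 11: apply <-4, +3> → <-21, -19>
step 12: apply <-1, +1> → <-22, -18>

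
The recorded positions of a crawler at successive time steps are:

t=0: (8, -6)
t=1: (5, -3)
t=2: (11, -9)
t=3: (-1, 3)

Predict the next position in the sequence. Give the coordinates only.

Consecutive displacements (-3, +3), (+6, -6), (-12, +12) scale by a factor of -2 each step.
step 4: (-1, 3) + (+24, -24) → (23, -21)

(23, -21)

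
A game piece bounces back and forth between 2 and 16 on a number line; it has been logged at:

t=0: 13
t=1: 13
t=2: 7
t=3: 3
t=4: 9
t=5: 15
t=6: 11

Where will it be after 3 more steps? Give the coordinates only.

11

The value travels 6 per step and bounces off the walls at 2 and 16.
  step 7: 11 → 5
  step 8: 5 → 5
  step 9: 5 → 11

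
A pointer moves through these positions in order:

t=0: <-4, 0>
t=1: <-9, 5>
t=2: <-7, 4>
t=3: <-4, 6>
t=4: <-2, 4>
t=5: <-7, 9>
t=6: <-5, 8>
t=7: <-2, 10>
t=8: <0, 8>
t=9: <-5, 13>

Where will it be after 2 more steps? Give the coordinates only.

<0, 14>

Differencing gives <-5, +5>, <+2, -1>, <+3, +2>, <+2, -2>, <-5, +5>, <+2, -1>, <+3, +2>, <+2, -2>, <-5, +5>. This is the pattern <-5, +5>, <+2, -1>, <+3, +2>, <+2, -2> repeated.
step 10: apply <+2, -1> → <-3, 12>
step 11: apply <+3, +2> → <0, 14>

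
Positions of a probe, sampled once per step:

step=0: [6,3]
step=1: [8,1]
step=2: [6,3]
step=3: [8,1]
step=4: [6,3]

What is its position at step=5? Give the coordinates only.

[8,1]

Step-to-step displacements: [+2,-2], [-2,+2], [+2,-2], [-2,+2]; each is -1× the previous.
step 5: [6,3] + [+2,-2] → [8,1]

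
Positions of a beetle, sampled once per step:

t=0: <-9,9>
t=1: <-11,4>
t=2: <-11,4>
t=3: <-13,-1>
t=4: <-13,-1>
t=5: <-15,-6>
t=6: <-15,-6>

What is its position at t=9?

Step-to-step displacements: <-2,-5>, <+0,+0>, <-2,-5>, <+0,+0>, <-2,-5>, <+0,+0> — a repeating cycle of length 2.
step 7: apply <-2,-5> → <-17,-11>
step 8: apply <+0,+0> → <-17,-11>
step 9: apply <-2,-5> → <-19,-16>

<-19,-16>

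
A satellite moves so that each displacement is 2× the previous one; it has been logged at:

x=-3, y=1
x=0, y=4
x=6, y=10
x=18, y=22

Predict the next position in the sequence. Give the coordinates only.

x=42, y=46

The jumps are (+3,+3), (+6,+6), (+12,+12) — a geometric progression with ratio 2.
step 4: x=18, y=22 + (+24,+24) → x=42, y=46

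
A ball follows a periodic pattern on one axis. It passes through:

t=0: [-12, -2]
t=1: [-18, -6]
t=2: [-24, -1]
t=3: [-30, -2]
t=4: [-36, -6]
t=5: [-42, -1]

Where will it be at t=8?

[-60, -1]

First: linear, -6 per step → -60 at step 8.
Second: cycles through -2, -6, -1 every 3 steps. Step 8 lands at position 2 of the cycle → -1.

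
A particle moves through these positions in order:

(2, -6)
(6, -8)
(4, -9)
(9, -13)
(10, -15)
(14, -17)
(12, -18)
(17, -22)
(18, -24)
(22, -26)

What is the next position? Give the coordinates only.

(20, -27)

The moves between consecutive positions are (+4, -2), (-2, -1), (+5, -4), (+1, -2), (+4, -2), (-2, -1), (+5, -4), (+1, -2), (+4, -2); they repeat the 4-cycle [(+4, -2), (-2, -1), (+5, -4), (+1, -2)].
step 10: apply (-2, -1) → (20, -27)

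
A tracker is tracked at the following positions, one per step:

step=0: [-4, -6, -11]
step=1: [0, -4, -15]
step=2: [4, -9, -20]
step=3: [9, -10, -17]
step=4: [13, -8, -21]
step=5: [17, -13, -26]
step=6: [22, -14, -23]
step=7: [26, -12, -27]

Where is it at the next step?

Differencing gives [+4, +2, -4], [+4, -5, -5], [+5, -1, +3], [+4, +2, -4], [+4, -5, -5], [+5, -1, +3], [+4, +2, -4]. This is the pattern [+4, +2, -4], [+4, -5, -5], [+5, -1, +3] repeated.
step 8: apply [+4, -5, -5] → [30, -17, -32]

[30, -17, -32]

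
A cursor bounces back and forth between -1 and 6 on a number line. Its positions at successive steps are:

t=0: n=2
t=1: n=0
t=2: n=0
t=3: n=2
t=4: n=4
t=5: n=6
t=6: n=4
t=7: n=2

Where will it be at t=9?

n=0

The value reflects between -1 and 6, moving 2 per step.
  step 8: 2 → 0
  step 9: 0 → 0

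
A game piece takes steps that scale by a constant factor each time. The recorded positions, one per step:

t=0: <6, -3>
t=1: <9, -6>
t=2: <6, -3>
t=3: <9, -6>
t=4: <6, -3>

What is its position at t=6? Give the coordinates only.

<6, -3>

The jumps are <+3, -3>, <-3, +3>, <+3, -3>, <-3, +3> — a geometric progression with ratio -1.
step 5: <6, -3> + <+3, -3> → <9, -6>
step 6: <9, -6> + <-3, +3> → <6, -3>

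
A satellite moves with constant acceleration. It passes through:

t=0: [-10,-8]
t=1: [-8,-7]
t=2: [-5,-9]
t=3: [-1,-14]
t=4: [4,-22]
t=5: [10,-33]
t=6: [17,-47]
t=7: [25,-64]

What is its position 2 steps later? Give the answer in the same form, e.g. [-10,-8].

Taking differences between consecutive positions: [+2,+1], [+3,-2], [+4,-5], [+5,-8], [+6,-11], [+7,-14], [+8,-17]. These grow by [+1,-3] each step.
step 8: [25,-64] + [+9,-20] → [34,-84]
step 9: [34,-84] + [+10,-23] → [44,-107]

[44,-107]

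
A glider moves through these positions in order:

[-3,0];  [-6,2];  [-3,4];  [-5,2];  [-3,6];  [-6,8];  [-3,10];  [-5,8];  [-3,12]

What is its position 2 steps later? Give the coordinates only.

Differencing gives [-3,+2], [+3,+2], [-2,-2], [+2,+4], [-3,+2], [+3,+2], [-2,-2], [+2,+4]. This is the pattern [-3,+2], [+3,+2], [-2,-2], [+2,+4] repeated.
step 9: apply [-3,+2] → [-6,14]
step 10: apply [+3,+2] → [-3,16]

[-3,16]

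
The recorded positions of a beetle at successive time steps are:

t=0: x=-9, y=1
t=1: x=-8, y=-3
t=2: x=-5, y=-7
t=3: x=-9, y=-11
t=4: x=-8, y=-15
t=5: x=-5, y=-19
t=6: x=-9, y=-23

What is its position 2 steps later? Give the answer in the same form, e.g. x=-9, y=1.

x=-5, y=-31

X: cycles through -9, -8, -5 every 3 steps. Step 8 lands at position 2 of the cycle → -5.
Y: linear, -4 per step → -31 at step 8.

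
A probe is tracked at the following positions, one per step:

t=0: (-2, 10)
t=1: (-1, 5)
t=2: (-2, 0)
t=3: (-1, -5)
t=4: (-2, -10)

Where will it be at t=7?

(-1, -25)

The first coordinate repeats the cycle [-2, -1] with period 2; step 7 mod 2 = 1, giving -1.
The second coordinate changes by -5 each step, so at step 7 it is 10 + 7·(-5) = -25.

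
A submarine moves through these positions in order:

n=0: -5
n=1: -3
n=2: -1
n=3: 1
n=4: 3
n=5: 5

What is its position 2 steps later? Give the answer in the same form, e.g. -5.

Constant displacement of +2 per step.
step 6: 5 + 2 → 7
step 7: 7 + 2 → 9

9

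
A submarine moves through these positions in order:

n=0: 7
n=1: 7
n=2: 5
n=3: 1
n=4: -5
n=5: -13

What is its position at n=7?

Successive displacements: +0, -2, -4, -6, -8 — each changes by -2.
step 6: -13 − 10 → -23
step 7: -23 − 12 → -35

-35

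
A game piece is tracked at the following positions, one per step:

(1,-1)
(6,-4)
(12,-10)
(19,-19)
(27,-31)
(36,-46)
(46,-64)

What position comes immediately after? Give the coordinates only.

Successive displacements: (+5,-3), (+6,-6), (+7,-9), (+8,-12), (+9,-15), (+10,-18) — each changes by (+1,-3).
step 7: (46,-64) + (+11,-21) → (57,-85)

(57,-85)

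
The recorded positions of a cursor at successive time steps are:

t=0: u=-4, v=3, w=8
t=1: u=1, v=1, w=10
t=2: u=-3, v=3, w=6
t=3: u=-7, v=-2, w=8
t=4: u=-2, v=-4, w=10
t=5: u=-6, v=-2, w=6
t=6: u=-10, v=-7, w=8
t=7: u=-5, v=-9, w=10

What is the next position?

Step-to-step displacements: (+5,-2,+2), (-4,+2,-4), (-4,-5,+2), (+5,-2,+2), (-4,+2,-4), (-4,-5,+2), (+5,-2,+2) — a repeating cycle of length 3.
step 8: apply (-4,+2,-4) → u=-9, v=-7, w=6

u=-9, v=-7, w=6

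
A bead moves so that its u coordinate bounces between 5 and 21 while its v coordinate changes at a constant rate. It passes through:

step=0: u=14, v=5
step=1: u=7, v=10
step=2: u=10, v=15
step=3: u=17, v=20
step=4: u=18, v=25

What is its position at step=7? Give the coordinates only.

u=13, v=40

The u coordinate travels 7 per step and bounces off the walls at 5 and 21.
  step 5: 18 → 11
  step 6: 11 → 6
  step 7: 6 → 13
The v coordinate changes by +5 each step: at step 7 it is 40.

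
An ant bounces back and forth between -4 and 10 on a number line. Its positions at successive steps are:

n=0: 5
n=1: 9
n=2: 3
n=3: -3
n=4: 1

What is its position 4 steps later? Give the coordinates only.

The value travels 6 per step and bounces off the walls at -4 and 10.
  step 5: 1 → 7
  step 6: 7 → 7
  step 7: 7 → 1
  step 8: 1 → -3

-3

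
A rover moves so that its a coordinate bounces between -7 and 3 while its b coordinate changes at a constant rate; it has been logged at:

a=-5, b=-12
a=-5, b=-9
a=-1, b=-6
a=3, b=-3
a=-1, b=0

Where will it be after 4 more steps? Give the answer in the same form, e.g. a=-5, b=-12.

a=3, b=12

The a coordinate reflects between -7 and 3, moving 4 per step.
  step 5: -1 → -5
  step 6: -5 → -5
  step 7: -5 → -1
  step 8: -1 → 3
The b coordinate changes by +3 each step: at step 8 it is 12.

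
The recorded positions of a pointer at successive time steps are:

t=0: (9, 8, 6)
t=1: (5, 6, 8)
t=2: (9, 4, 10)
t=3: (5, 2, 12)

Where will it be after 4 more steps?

(5, -6, 20)

The first coordinate repeats the cycle [9, 5] with period 2; step 7 mod 2 = 1, giving 5.
The second coordinate changes by -2 each step, so at step 7 it is 8 + 7·(-2) = -6.
The third coordinate changes by +2 each step, so at step 7 it is 6 + 7·(2) = 20.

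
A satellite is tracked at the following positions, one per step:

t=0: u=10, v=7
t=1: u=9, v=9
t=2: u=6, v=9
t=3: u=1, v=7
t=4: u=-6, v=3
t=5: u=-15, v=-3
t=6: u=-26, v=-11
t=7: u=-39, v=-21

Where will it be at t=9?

u=-71, v=-47

Successive displacements: (-1, +2), (-3, +0), (-5, -2), (-7, -4), (-9, -6), (-11, -8), (-13, -10) — each changes by (-2, -2).
step 8: u=-39, v=-21 + (-15, -12) → u=-54, v=-33
step 9: u=-54, v=-33 + (-17, -14) → u=-71, v=-47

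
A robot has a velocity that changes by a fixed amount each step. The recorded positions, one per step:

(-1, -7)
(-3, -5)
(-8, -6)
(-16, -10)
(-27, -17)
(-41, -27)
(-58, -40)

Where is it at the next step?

(-78, -56)

Successive displacements: (-2, +2), (-5, -1), (-8, -4), (-11, -7), (-14, -10), (-17, -13) — each changes by (-3, -3).
step 7: (-58, -40) + (-20, -16) → (-78, -56)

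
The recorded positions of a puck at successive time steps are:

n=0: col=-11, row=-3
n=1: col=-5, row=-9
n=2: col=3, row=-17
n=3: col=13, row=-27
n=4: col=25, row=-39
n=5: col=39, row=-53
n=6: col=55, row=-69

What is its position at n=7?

First differences are (+6, -6), (+8, -8), (+10, -10), (+12, -12), (+14, -14), (+16, -16); their common second difference is (+2, -2) (constant acceleration).
step 7: col=55, row=-69 + (+18, -18) → col=73, row=-87

col=73, row=-87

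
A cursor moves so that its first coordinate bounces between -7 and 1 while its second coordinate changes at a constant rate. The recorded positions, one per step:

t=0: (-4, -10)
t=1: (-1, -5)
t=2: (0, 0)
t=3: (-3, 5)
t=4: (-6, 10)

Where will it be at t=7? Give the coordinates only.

(1, 25)

The first coordinate travels 3 per step and bounces off the walls at -7 and 1.
  step 5: -6 → -5
  step 6: -5 → -2
  step 7: -2 → 1
The second coordinate changes by +5 each step: at step 7 it is 25.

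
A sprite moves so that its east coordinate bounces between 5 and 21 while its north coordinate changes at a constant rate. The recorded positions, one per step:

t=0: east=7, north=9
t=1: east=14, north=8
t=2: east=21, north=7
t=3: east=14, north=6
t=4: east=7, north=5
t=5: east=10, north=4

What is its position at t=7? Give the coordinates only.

east=18, north=2

The east coordinate travels 7 per step and bounces off the walls at 5 and 21.
  step 6: 10 → 17
  step 7: 17 → 18
The north coordinate changes by -1 each step: at step 7 it is 2.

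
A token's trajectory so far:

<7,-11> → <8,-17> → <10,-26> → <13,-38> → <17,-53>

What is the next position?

<22,-71>

Taking differences between consecutive positions: <+1,-6>, <+2,-9>, <+3,-12>, <+4,-15>. These grow by <+1,-3> each step.
step 5: <17,-53> + <+5,-18> → <22,-71>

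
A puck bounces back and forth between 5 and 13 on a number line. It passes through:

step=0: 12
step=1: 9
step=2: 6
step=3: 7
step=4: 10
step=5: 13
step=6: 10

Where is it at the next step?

7

The value reflects between 5 and 13, moving 3 per step.
  step 7: 10 → 7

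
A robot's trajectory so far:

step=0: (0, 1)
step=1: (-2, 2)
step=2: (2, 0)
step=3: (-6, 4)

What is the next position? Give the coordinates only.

(10, -4)

The jumps are (-2, +1), (+4, -2), (-8, +4) — a geometric progression with ratio -2.
step 4: (-6, 4) + (+16, -8) → (10, -4)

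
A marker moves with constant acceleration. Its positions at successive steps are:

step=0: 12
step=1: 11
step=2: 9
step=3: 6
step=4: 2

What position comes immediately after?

First differences are -1, -2, -3, -4; their common second difference is -1 (constant acceleration).
step 5: 2 − 5 → -3

-3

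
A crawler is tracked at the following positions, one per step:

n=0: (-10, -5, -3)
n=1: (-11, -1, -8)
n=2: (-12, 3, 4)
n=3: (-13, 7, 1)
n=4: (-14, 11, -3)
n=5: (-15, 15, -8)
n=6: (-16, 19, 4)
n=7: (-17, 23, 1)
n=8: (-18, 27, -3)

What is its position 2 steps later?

The first coordinate changes by -1 each step, so at step 10 it is -10 + 10·(-1) = -20.
The second coordinate changes by +4 each step, so at step 10 it is -5 + 10·(4) = 35.
The third coordinate repeats the cycle [-3, -8, 4, 1] with period 4; step 10 mod 4 = 2, giving 4.

(-20, 35, 4)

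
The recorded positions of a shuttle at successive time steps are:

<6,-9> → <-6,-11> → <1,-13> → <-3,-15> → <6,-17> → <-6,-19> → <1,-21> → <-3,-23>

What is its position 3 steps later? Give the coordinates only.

First: cycles through 6, -6, 1, -3 every 4 steps. Step 10 lands at position 2 of the cycle → 1.
Second: linear, -2 per step → -29 at step 10.

<1,-29>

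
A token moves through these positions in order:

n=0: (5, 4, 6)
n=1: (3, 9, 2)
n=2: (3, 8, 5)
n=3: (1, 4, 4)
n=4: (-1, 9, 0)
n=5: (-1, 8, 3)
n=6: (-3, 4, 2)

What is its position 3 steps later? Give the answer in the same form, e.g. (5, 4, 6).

Differencing gives (-2, +5, -4), (+0, -1, +3), (-2, -4, -1), (-2, +5, -4), (+0, -1, +3), (-2, -4, -1). This is the pattern (-2, +5, -4), (+0, -1, +3), (-2, -4, -1) repeated.
step 7: apply (-2, +5, -4) → (-5, 9, -2)
step 8: apply (+0, -1, +3) → (-5, 8, 1)
step 9: apply (-2, -4, -1) → (-7, 4, 0)

(-7, 4, 0)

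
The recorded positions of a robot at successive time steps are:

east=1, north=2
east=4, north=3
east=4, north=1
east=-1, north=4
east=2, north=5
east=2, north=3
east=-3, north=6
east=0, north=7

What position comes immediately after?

The moves between consecutive positions are (+3, +1), (+0, -2), (-5, +3), (+3, +1), (+0, -2), (-5, +3), (+3, +1); they repeat the 3-cycle [(+3, +1), (+0, -2), (-5, +3)].
step 8: apply (+0, -2) → east=0, north=5

east=0, north=5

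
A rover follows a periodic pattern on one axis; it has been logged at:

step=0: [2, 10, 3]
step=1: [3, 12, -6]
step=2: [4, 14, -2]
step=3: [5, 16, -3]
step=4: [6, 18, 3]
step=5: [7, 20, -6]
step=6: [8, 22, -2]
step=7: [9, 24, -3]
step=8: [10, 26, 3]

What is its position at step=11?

[13, 32, -3]

The first coordinate changes by +1 each step, so at step 11 it is 2 + 11·(1) = 13.
The second coordinate changes by +2 each step, so at step 11 it is 10 + 11·(2) = 32.
The third coordinate repeats the cycle [3, -6, -2, -3] with period 4; step 11 mod 4 = 3, giving -3.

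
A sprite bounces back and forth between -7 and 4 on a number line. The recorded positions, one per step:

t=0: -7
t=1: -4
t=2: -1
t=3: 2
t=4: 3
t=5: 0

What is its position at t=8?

-5

The value travels 3 per step and bounces off the walls at -7 and 4.
  step 6: 0 → -3
  step 7: -3 → -6
  step 8: -6 → -5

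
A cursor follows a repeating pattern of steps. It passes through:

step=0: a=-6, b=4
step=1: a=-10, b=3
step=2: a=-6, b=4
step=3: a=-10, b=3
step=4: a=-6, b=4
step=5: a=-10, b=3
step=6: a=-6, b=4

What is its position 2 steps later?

a=-6, b=4

Step-to-step displacements: (-4, -1), (+4, +1), (-4, -1), (+4, +1), (-4, -1), (+4, +1) — a repeating cycle of length 2.
step 7: apply (-4, -1) → a=-10, b=3
step 8: apply (+4, +1) → a=-6, b=4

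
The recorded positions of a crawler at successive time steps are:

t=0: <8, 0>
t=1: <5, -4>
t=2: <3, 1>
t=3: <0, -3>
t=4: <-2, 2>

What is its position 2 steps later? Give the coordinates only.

<-7, 3>

The moves between consecutive positions are <-3, -4>, <-2, +5>, <-3, -4>, <-2, +5>; they repeat the 2-cycle [<-3, -4>, <-2, +5>].
step 5: apply <-3, -4> → <-5, -2>
step 6: apply <-2, +5> → <-7, 3>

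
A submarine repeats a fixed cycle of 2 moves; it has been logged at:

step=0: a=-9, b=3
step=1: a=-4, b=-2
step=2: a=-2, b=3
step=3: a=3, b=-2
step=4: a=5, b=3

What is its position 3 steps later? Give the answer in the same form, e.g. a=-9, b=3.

a=17, b=-2

The moves between consecutive positions are (+5, -5), (+2, +5), (+5, -5), (+2, +5); they repeat the 2-cycle [(+5, -5), (+2, +5)].
step 5: apply (+5, -5) → a=10, b=-2
step 6: apply (+2, +5) → a=12, b=3
step 7: apply (+5, -5) → a=17, b=-2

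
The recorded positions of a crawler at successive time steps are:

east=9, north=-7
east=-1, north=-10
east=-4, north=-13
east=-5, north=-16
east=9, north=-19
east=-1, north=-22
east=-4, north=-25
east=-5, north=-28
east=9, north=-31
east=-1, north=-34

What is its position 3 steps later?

east=9, north=-43

The east coordinate repeats the cycle [9, -1, -4, -5] with period 4; step 12 mod 4 = 0, giving 9.
The north coordinate changes by -3 each step, so at step 12 it is -7 + 12·(-3) = -43.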